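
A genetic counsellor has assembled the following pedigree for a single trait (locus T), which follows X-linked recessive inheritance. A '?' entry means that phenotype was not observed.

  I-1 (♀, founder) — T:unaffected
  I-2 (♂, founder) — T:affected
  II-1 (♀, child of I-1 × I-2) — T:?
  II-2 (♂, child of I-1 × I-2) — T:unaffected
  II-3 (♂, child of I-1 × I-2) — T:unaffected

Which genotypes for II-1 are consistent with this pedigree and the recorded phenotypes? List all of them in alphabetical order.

II-1 ∈ {X^TX^t, X^tX^t}

T/I-1 un ·: X^TX^T|X^TX^t
T/I-2 aff ·: X^tY
T/II-1 ? I-1×I-2: X^TX^t|X^tX^t
T/II-2 un I-1×I-2: X^TY
T/II-3 un I-1×I-2: X^TY
⇒ T over [I-1,I-2,II-1,II-2,II-3]: 3 consistent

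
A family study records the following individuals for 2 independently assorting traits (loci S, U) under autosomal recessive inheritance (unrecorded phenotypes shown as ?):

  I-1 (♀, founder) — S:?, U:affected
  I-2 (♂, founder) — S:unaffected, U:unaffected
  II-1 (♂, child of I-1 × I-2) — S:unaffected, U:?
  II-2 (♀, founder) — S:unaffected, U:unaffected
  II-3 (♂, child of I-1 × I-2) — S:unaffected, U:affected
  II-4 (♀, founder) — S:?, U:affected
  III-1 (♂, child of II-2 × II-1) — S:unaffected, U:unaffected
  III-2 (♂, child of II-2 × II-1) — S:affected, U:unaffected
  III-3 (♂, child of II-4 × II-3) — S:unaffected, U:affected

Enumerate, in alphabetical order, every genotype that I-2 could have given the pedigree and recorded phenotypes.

I-2 ∈ {SS Uu, Ss Uu}

S/I-1 ? ·: SS|Ss|ss
S/I-2 un ·: SS|Ss
S/II-1 un I-1×I-2: Ss
S/II-2 un ·: Ss
S/II-3 un I-1×I-2: SS|Ss
S/II-4 ? ·: SS|Ss|ss
S/III-1 un II-2×II-1: SS|Ss
S/III-2 aff II-2×II-1: ss
S/III-3 un II-4×II-3: SS|Ss
⇒ S over [I-1,I-2,II-1,II-2,II-3,II-4,III-1,III-2,III-3]: 74 consistent
U/I-1 aff ·: uu
U/I-2 un ·: Uu
U/II-1 ? I-1×I-2: Uu|uu
U/II-2 un ·: UU|Uu
U/II-3 aff I-1×I-2: uu
U/II-4 aff ·: uu
U/III-1 un II-2×II-1: UU|Uu
U/III-2 un II-2×II-1: UU|Uu
U/III-3 aff II-4×II-3: uu
⇒ U over [I-1,I-2,II-1,II-2,II-3,II-4,III-1,III-2,III-3]: 10 consistent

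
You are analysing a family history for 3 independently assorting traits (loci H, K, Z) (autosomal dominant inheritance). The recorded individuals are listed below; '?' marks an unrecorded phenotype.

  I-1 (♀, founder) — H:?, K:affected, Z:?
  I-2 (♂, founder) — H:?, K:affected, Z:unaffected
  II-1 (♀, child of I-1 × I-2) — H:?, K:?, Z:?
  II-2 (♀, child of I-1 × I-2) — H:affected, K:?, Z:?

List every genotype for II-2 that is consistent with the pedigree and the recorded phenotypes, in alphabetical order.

H/I-1 ? ·: hh|Hh|HH
H/I-2 ? ·: hh|Hh|HH
H/II-1 ? I-1×I-2: hh|Hh|HH
H/II-2 aff I-1×I-2: Hh|HH
⇒ H over [I-1,I-2,II-1,II-2]: 21 consistent
K/I-1 aff ·: Kk|KK
K/I-2 aff ·: Kk|KK
K/II-1 ? I-1×I-2: kk|Kk|KK
K/II-2 ? I-1×I-2: kk|Kk|KK
⇒ K over [I-1,I-2,II-1,II-2]: 18 consistent
Z/I-1 ? ·: zz|Zz|ZZ
Z/I-2 un ·: zz
Z/II-1 ? I-1×I-2: zz|Zz
Z/II-2 ? I-1×I-2: zz|Zz
⇒ Z over [I-1,I-2,II-1,II-2]: 6 consistent

II-2 ∈ {HH KK Zz, HH KK zz, HH Kk Zz, HH Kk zz, HH kk Zz, HH kk zz, Hh KK Zz, Hh KK zz, Hh Kk Zz, Hh Kk zz, Hh kk Zz, Hh kk zz}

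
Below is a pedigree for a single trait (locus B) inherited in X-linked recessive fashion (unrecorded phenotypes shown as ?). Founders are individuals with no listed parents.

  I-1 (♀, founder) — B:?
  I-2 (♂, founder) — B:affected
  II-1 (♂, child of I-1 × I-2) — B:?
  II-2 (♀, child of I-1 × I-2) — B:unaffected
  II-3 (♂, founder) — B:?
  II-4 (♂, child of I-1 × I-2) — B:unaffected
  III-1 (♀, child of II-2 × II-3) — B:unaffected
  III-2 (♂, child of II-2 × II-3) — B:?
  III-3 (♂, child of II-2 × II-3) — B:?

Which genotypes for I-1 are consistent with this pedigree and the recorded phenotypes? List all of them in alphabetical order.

I-1 ∈ {X^BX^B, X^BX^b}

B/I-1 ? ·: X^BX^B|X^BX^b
B/I-2 aff ·: X^bY
B/II-1 ? I-1×I-2: X^BY|X^bY
B/II-2 un I-1×I-2: X^BX^b
B/II-3 ? ·: X^BY|X^bY
B/II-4 un I-1×I-2: X^BY
B/III-1 un II-2×II-3: X^BX^B|X^BX^b
B/III-2 ? II-2×II-3: X^BY|X^bY
B/III-3 ? II-2×II-3: X^BY|X^bY
⇒ B over [I-1,I-2,II-1,II-2,II-3,II-4,III-1,III-2,III-3]: 36 consistent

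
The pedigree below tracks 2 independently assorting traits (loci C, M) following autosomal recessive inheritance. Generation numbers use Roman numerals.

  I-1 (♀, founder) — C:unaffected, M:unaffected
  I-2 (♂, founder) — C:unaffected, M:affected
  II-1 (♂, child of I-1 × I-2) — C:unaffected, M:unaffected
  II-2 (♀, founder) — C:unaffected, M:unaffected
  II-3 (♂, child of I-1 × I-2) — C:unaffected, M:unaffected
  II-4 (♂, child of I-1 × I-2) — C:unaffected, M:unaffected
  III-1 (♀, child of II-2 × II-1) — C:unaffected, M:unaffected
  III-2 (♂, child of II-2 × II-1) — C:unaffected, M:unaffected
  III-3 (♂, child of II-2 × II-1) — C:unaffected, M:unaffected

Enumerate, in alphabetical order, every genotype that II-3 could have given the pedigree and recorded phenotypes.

C/I-1 un ·: CC|Cc
C/I-2 un ·: CC|Cc
C/II-1 un I-1×I-2: CC|Cc
C/II-2 un ·: CC|Cc
C/II-3 un I-1×I-2: CC|Cc
C/II-4 un I-1×I-2: CC|Cc
C/III-1 un II-2×II-1: CC|Cc
C/III-2 un II-2×II-1: CC|Cc
C/III-3 un II-2×II-1: CC|Cc
⇒ C over [I-1,I-2,II-1,II-2,II-3,II-4,III-1,III-2,III-3]: 309 consistent
M/I-1 un ·: MM|Mm
M/I-2 aff ·: mm
M/II-1 un I-1×I-2: Mm
M/II-2 un ·: MM|Mm
M/II-3 un I-1×I-2: Mm
M/II-4 un I-1×I-2: Mm
M/III-1 un II-2×II-1: MM|Mm
M/III-2 un II-2×II-1: MM|Mm
M/III-3 un II-2×II-1: MM|Mm
⇒ M over [I-1,I-2,II-1,II-2,II-3,II-4,III-1,III-2,III-3]: 32 consistent

II-3 ∈ {CC Mm, Cc Mm}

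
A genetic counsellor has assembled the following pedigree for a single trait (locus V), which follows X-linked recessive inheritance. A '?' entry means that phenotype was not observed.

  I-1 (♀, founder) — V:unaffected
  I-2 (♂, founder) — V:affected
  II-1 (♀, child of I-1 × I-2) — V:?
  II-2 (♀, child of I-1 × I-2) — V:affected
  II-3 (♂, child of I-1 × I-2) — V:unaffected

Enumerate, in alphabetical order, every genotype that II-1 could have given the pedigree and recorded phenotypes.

V/I-1 un ·: X^VX^v
V/I-2 aff ·: X^vY
V/II-1 ? I-1×I-2: X^VX^v|X^vX^v
V/II-2 aff I-1×I-2: X^vX^v
V/II-3 un I-1×I-2: X^VY
⇒ V over [I-1,I-2,II-1,II-2,II-3]: 2 consistent

II-1 ∈ {X^VX^v, X^vX^v}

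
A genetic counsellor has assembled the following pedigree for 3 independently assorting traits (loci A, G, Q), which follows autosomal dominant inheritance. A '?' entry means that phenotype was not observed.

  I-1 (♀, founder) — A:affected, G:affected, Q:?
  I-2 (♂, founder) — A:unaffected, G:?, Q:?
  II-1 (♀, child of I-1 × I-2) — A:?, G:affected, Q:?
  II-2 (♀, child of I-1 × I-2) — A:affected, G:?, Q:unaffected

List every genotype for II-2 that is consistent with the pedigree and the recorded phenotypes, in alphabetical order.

A/I-1 aff ·: Aa|AA
A/I-2 un ·: aa
A/II-1 ? I-1×I-2: aa|Aa
A/II-2 aff I-1×I-2: Aa
⇒ A over [I-1,I-2,II-1,II-2]: 3 consistent
G/I-1 aff ·: Gg|GG
G/I-2 ? ·: gg|Gg|GG
G/II-1 aff I-1×I-2: Gg|GG
G/II-2 ? I-1×I-2: gg|Gg|GG
⇒ G over [I-1,I-2,II-1,II-2]: 18 consistent
Q/I-1 ? ·: qq|Qq
Q/I-2 ? ·: qq|Qq
Q/II-1 ? I-1×I-2: qq|Qq|QQ
Q/II-2 un I-1×I-2: qq
⇒ Q over [I-1,I-2,II-1,II-2]: 8 consistent

II-2 ∈ {Aa GG qq, Aa Gg qq, Aa gg qq}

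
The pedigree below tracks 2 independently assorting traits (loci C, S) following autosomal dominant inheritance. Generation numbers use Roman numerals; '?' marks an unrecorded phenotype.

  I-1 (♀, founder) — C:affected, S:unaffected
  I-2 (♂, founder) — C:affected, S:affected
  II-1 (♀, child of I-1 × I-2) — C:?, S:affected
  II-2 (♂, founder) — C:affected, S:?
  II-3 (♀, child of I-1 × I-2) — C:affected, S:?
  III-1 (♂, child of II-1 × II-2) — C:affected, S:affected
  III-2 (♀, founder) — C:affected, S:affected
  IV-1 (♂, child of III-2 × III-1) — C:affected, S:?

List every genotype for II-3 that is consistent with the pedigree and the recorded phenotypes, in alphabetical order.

II-3 ∈ {CC Ss, CC ss, Cc Ss, Cc ss}

C/I-1 aff ·: Cc|CC
C/I-2 aff ·: Cc|CC
C/II-1 ? I-1×I-2: cc|Cc|CC
C/II-2 aff ·: Cc|CC
C/II-3 aff I-1×I-2: Cc|CC
C/III-1 aff II-1×II-2: Cc|CC
C/III-2 aff ·: Cc|CC
C/IV-1 aff III-2×III-1: Cc|CC
⇒ C over [I-1,I-2,II-1,II-2,II-3,III-1,III-2,IV-1]: 170 consistent
S/I-1 un ·: ss
S/I-2 aff ·: Ss|SS
S/II-1 aff I-1×I-2: Ss
S/II-2 ? ·: ss|Ss|SS
S/II-3 ? I-1×I-2: ss|Ss
S/III-1 aff II-1×II-2: Ss|SS
S/III-2 aff ·: Ss|SS
S/IV-1 ? III-2×III-1: ss|Ss|SS
⇒ S over [I-1,I-2,II-1,II-2,II-3,III-1,III-2,IV-1]: 63 consistent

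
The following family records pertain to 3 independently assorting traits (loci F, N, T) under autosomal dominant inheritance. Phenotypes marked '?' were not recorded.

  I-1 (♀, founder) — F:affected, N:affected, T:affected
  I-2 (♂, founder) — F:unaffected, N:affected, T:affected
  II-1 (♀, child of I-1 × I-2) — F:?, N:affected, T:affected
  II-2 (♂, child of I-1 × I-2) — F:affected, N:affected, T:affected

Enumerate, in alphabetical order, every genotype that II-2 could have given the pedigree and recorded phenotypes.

F/I-1 aff ·: Ff|FF
F/I-2 un ·: ff
F/II-1 ? I-1×I-2: ff|Ff
F/II-2 aff I-1×I-2: Ff
⇒ F over [I-1,I-2,II-1,II-2]: 3 consistent
N/I-1 aff ·: Nn|NN
N/I-2 aff ·: Nn|NN
N/II-1 aff I-1×I-2: Nn|NN
N/II-2 aff I-1×I-2: Nn|NN
⇒ N over [I-1,I-2,II-1,II-2]: 13 consistent
T/I-1 aff ·: Tt|TT
T/I-2 aff ·: Tt|TT
T/II-1 aff I-1×I-2: Tt|TT
T/II-2 aff I-1×I-2: Tt|TT
⇒ T over [I-1,I-2,II-1,II-2]: 13 consistent

II-2 ∈ {Ff NN TT, Ff NN Tt, Ff Nn TT, Ff Nn Tt}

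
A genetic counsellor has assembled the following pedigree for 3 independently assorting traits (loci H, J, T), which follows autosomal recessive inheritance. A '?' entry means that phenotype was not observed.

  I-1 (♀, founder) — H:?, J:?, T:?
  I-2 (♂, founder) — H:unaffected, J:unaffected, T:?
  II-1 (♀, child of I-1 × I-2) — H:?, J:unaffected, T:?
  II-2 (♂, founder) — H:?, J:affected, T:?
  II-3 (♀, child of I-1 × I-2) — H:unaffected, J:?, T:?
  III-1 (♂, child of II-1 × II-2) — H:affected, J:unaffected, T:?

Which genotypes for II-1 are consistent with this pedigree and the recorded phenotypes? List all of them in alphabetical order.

II-1 ∈ {Hh JJ TT, Hh JJ Tt, Hh JJ tt, Hh Jj TT, Hh Jj Tt, Hh Jj tt, hh JJ TT, hh JJ Tt, hh JJ tt, hh Jj TT, hh Jj Tt, hh Jj tt}

H/I-1 ? ·: HH|Hh|hh
H/I-2 un ·: HH|Hh
H/II-1 ? I-1×I-2: Hh|hh
H/II-2 ? ·: Hh|hh
H/II-3 un I-1×I-2: HH|Hh
H/III-1 aff II-1×II-2: hh
⇒ H over [I-1,I-2,II-1,II-2,II-3,III-1]: 22 consistent
J/I-1 ? ·: JJ|Jj|jj
J/I-2 un ·: JJ|Jj
J/II-1 un I-1×I-2: JJ|Jj
J/II-2 aff ·: jj
J/II-3 ? I-1×I-2: JJ|Jj|jj
J/III-1 un II-1×II-2: Jj
⇒ J over [I-1,I-2,II-1,II-2,II-3,III-1]: 18 consistent
T/I-1 ? ·: TT|Tt|tt
T/I-2 ? ·: TT|Tt|tt
T/II-1 ? I-1×I-2: TT|Tt|tt
T/II-2 ? ·: TT|Tt|tt
T/II-3 ? I-1×I-2: TT|Tt|tt
T/III-1 ? II-1×II-2: TT|Tt|tt
⇒ T over [I-1,I-2,II-1,II-2,II-3,III-1]: 155 consistent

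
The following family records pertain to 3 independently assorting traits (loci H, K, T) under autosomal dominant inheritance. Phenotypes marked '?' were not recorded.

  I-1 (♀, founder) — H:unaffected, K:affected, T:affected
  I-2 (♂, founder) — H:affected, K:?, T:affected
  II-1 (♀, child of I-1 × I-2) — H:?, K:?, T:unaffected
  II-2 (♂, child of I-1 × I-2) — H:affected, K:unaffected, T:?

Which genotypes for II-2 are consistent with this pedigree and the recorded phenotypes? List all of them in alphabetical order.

H/I-1 un ·: hh
H/I-2 aff ·: Hh|HH
H/II-1 ? I-1×I-2: hh|Hh
H/II-2 aff I-1×I-2: Hh
⇒ H over [I-1,I-2,II-1,II-2]: 3 consistent
K/I-1 aff ·: Kk
K/I-2 ? ·: kk|Kk
K/II-1 ? I-1×I-2: kk|Kk|KK
K/II-2 un I-1×I-2: kk
⇒ K over [I-1,I-2,II-1,II-2]: 5 consistent
T/I-1 aff ·: Tt
T/I-2 aff ·: Tt
T/II-1 un I-1×I-2: tt
T/II-2 ? I-1×I-2: tt|Tt|TT
⇒ T over [I-1,I-2,II-1,II-2]: 3 consistent

II-2 ∈ {Hh kk TT, Hh kk Tt, Hh kk tt}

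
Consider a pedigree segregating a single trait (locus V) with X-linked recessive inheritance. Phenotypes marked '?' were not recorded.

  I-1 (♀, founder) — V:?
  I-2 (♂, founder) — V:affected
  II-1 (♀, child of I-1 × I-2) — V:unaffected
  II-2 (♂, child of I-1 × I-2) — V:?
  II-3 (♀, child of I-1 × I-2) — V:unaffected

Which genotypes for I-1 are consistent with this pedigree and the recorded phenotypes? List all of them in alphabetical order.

V/I-1 ? ·: X^VX^V|X^VX^v
V/I-2 aff ·: X^vY
V/II-1 un I-1×I-2: X^VX^v
V/II-2 ? I-1×I-2: X^VY|X^vY
V/II-3 un I-1×I-2: X^VX^v
⇒ V over [I-1,I-2,II-1,II-2,II-3]: 3 consistent

I-1 ∈ {X^VX^V, X^VX^v}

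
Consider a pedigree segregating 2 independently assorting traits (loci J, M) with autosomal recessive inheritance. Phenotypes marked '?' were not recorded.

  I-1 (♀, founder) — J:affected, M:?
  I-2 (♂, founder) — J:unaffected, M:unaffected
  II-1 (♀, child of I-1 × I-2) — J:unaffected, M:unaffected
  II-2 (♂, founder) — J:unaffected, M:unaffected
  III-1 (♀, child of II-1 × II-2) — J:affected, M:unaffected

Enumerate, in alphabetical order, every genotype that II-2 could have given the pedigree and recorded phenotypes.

J/I-1 aff ·: jj
J/I-2 un ·: JJ|Jj
J/II-1 un I-1×I-2: Jj
J/II-2 un ·: Jj
J/III-1 aff II-1×II-2: jj
⇒ J over [I-1,I-2,II-1,II-2,III-1]: 2 consistent
M/I-1 ? ·: MM|Mm|mm
M/I-2 un ·: MM|Mm
M/II-1 un I-1×I-2: MM|Mm
M/II-2 un ·: MM|Mm
M/III-1 un II-1×II-2: MM|Mm
⇒ M over [I-1,I-2,II-1,II-2,III-1]: 32 consistent

II-2 ∈ {Jj MM, Jj Mm}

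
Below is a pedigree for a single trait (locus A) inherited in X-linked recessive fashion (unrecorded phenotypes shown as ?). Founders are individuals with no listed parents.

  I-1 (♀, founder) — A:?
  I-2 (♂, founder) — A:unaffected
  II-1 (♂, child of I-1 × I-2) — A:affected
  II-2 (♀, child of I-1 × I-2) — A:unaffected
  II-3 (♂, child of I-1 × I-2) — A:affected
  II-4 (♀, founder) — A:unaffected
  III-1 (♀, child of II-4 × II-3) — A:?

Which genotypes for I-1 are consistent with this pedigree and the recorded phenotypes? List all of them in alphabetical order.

I-1 ∈ {X^AX^a, X^aX^a}

A/I-1 ? ·: X^AX^a|X^aX^a
A/I-2 un ·: X^AY
A/II-1 aff I-1×I-2: X^aY
A/II-2 un I-1×I-2: X^AX^A|X^AX^a
A/II-3 aff I-1×I-2: X^aY
A/II-4 un ·: X^AX^A|X^AX^a
A/III-1 ? II-4×II-3: X^AX^a|X^aX^a
⇒ A over [I-1,I-2,II-1,II-2,II-3,II-4,III-1]: 9 consistent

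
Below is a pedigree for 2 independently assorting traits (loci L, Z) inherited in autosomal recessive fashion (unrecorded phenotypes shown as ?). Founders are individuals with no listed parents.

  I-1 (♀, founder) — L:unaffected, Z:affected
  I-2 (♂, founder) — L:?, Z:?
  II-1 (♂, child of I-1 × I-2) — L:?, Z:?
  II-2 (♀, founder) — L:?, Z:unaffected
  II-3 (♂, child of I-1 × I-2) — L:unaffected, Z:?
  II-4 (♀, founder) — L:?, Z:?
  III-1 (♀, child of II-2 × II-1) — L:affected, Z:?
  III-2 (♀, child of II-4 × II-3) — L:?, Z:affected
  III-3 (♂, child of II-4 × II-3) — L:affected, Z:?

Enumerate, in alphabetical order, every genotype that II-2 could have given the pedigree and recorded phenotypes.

II-2 ∈ {Ll ZZ, Ll Zz, ll ZZ, ll Zz}

L/I-1 un ·: LL|Ll
L/I-2 ? ·: LL|Ll|ll
L/II-1 ? I-1×I-2: Ll|ll
L/II-2 ? ·: Ll|ll
L/II-3 un I-1×I-2: Ll
L/II-4 ? ·: Ll|ll
L/III-1 aff II-2×II-1: ll
L/III-2 ? II-4×II-3: LL|Ll|ll
L/III-3 aff II-4×II-3: ll
⇒ L over [I-1,I-2,II-1,II-2,II-3,II-4,III-1,III-2,III-3]: 70 consistent
Z/I-1 aff ·: zz
Z/I-2 ? ·: ZZ|Zz|zz
Z/II-1 ? I-1×I-2: Zz|zz
Z/II-2 un ·: ZZ|Zz
Z/II-3 ? I-1×I-2: Zz|zz
Z/II-4 ? ·: Zz|zz
Z/III-1 ? II-2×II-1: ZZ|Zz|zz
Z/III-2 aff II-4×II-3: zz
Z/III-3 ? II-4×II-3: ZZ|Zz|zz
⇒ Z over [I-1,I-2,II-1,II-2,II-3,II-4,III-1,III-2,III-3]: 98 consistent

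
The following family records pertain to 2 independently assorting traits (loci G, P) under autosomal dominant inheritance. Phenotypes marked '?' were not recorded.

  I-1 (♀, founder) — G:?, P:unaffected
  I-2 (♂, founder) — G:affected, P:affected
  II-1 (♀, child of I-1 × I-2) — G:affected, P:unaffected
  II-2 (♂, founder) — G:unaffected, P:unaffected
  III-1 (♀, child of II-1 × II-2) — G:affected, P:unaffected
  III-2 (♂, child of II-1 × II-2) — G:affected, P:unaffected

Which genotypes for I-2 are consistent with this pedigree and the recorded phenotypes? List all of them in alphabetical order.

G/I-1 ? ·: gg|Gg|GG
G/I-2 aff ·: Gg|GG
G/II-1 aff I-1×I-2: Gg|GG
G/II-2 un ·: gg
G/III-1 aff II-1×II-2: Gg
G/III-2 aff II-1×II-2: Gg
⇒ G over [I-1,I-2,II-1,II-2,III-1,III-2]: 9 consistent
P/I-1 un ·: pp
P/I-2 aff ·: Pp
P/II-1 un I-1×I-2: pp
P/II-2 un ·: pp
P/III-1 un II-1×II-2: pp
P/III-2 un II-1×II-2: pp
⇒ P over [I-1,I-2,II-1,II-2,III-1,III-2]: 1 consistent

I-2 ∈ {GG Pp, Gg Pp}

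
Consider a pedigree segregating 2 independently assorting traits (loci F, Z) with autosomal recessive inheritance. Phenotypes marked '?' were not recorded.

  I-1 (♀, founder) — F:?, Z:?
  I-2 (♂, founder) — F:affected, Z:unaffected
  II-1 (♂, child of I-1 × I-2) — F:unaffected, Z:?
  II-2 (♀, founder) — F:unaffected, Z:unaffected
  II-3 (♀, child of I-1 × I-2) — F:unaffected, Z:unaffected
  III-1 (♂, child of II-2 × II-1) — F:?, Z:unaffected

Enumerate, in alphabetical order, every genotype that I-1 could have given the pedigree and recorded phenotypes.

I-1 ∈ {FF ZZ, FF Zz, FF zz, Ff ZZ, Ff Zz, Ff zz}

F/I-1 ? ·: FF|Ff
F/I-2 aff ·: ff
F/II-1 un I-1×I-2: Ff
F/II-2 un ·: FF|Ff
F/II-3 un I-1×I-2: Ff
F/III-1 ? II-2×II-1: FF|Ff|ff
⇒ F over [I-1,I-2,II-1,II-2,II-3,III-1]: 10 consistent
Z/I-1 ? ·: ZZ|Zz|zz
Z/I-2 un ·: ZZ|Zz
Z/II-1 ? I-1×I-2: ZZ|Zz|zz
Z/II-2 un ·: ZZ|Zz
Z/II-3 un I-1×I-2: ZZ|Zz
Z/III-1 un II-2×II-1: ZZ|Zz
⇒ Z over [I-1,I-2,II-1,II-2,II-3,III-1]: 59 consistent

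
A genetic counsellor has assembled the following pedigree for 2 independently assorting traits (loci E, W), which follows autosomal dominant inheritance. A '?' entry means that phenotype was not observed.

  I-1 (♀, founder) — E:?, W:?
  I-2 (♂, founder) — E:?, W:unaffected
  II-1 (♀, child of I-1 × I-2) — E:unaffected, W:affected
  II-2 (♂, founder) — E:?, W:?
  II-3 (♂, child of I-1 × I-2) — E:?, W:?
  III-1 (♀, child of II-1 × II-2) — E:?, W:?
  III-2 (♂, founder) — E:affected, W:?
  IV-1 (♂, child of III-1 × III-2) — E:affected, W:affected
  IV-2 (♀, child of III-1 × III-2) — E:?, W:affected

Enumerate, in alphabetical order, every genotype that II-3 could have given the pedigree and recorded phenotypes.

E/I-1 ? ·: ee|Ee
E/I-2 ? ·: ee|Ee
E/II-1 un I-1×I-2: ee
E/II-2 ? ·: ee|Ee|EE
E/II-3 ? I-1×I-2: ee|Ee|EE
E/III-1 ? II-1×II-2: ee|Ee
E/III-2 aff ·: Ee|EE
E/IV-1 aff III-1×III-2: Ee|EE
E/IV-2 ? III-1×III-2: ee|Ee|EE
⇒ E over [I-1,I-2,II-1,II-2,II-3,III-1,III-2,IV-1,IV-2]: 208 consistent
W/I-1 ? ·: Ww|WW
W/I-2 un ·: ww
W/II-1 aff I-1×I-2: Ww
W/II-2 ? ·: ww|Ww|WW
W/II-3 ? I-1×I-2: ww|Ww
W/III-1 ? II-1×II-2: ww|Ww|WW
W/III-2 ? ·: ww|Ww|WW
W/IV-1 aff III-1×III-2: Ww|WW
W/IV-2 aff III-1×III-2: Ww|WW
⇒ W over [I-1,I-2,II-1,II-2,II-3,III-1,III-2,IV-1,IV-2]: 129 consistent

II-3 ∈ {EE Ww, EE ww, Ee Ww, Ee ww, ee Ww, ee ww}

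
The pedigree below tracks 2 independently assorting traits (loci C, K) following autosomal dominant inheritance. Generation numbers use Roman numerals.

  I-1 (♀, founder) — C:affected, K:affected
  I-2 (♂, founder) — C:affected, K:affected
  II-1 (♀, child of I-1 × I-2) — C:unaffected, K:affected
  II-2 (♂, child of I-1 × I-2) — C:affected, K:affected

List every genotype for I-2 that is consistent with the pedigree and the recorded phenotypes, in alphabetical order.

C/I-1 aff ·: Cc
C/I-2 aff ·: Cc
C/II-1 un I-1×I-2: cc
C/II-2 aff I-1×I-2: Cc|CC
⇒ C over [I-1,I-2,II-1,II-2]: 2 consistent
K/I-1 aff ·: Kk|KK
K/I-2 aff ·: Kk|KK
K/II-1 aff I-1×I-2: Kk|KK
K/II-2 aff I-1×I-2: Kk|KK
⇒ K over [I-1,I-2,II-1,II-2]: 13 consistent

I-2 ∈ {Cc KK, Cc Kk}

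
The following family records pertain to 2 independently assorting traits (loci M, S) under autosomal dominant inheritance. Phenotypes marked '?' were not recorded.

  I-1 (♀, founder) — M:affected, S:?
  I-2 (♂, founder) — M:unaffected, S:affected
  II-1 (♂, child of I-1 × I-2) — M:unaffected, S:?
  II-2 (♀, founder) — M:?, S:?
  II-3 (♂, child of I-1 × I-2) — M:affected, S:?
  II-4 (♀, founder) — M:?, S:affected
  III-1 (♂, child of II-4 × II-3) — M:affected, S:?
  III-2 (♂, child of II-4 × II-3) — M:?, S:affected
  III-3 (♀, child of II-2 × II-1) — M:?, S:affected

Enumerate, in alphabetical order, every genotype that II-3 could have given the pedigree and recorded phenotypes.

M/I-1 aff ·: Mm
M/I-2 un ·: mm
M/II-1 un I-1×I-2: mm
M/II-2 ? ·: mm|Mm|MM
M/II-3 aff I-1×I-2: Mm
M/II-4 ? ·: mm|Mm|MM
M/III-1 aff II-4×II-3: Mm|MM
M/III-2 ? II-4×II-3: mm|Mm|MM
M/III-3 ? II-2×II-1: mm|Mm
⇒ M over [I-1,I-2,II-1,II-2,II-3,II-4,III-1,III-2,III-3]: 48 consistent
S/I-1 ? ·: ss|Ss|SS
S/I-2 aff ·: Ss|SS
S/II-1 ? I-1×I-2: ss|Ss|SS
S/II-2 ? ·: ss|Ss|SS
S/II-3 ? I-1×I-2: ss|Ss|SS
S/II-4 aff ·: Ss|SS
S/III-1 ? II-4×II-3: ss|Ss|SS
S/III-2 aff II-4×II-3: Ss|SS
S/III-3 aff II-2×II-1: Ss|SS
⇒ S over [I-1,I-2,II-1,II-2,II-3,II-4,III-1,III-2,III-3]: 629 consistent

II-3 ∈ {Mm SS, Mm Ss, Mm ss}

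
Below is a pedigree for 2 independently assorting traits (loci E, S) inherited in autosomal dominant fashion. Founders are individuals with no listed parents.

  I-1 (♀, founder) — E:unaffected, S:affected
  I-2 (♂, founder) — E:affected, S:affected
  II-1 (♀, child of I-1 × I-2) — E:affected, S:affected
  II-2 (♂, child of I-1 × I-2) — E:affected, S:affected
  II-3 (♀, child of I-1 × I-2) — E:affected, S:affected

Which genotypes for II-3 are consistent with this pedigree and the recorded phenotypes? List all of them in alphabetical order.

II-3 ∈ {Ee SS, Ee Ss}

E/I-1 un ·: ee
E/I-2 aff ·: Ee|EE
E/II-1 aff I-1×I-2: Ee
E/II-2 aff I-1×I-2: Ee
E/II-3 aff I-1×I-2: Ee
⇒ E over [I-1,I-2,II-1,II-2,II-3]: 2 consistent
S/I-1 aff ·: Ss|SS
S/I-2 aff ·: Ss|SS
S/II-1 aff I-1×I-2: Ss|SS
S/II-2 aff I-1×I-2: Ss|SS
S/II-3 aff I-1×I-2: Ss|SS
⇒ S over [I-1,I-2,II-1,II-2,II-3]: 25 consistent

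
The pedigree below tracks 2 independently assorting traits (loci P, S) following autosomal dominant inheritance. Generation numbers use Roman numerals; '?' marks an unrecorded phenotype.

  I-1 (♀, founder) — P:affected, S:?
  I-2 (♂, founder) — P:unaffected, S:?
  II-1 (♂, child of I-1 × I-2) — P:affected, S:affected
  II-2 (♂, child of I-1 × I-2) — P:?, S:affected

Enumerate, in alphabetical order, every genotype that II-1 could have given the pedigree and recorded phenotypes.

P/I-1 aff ·: Pp|PP
P/I-2 un ·: pp
P/II-1 aff I-1×I-2: Pp
P/II-2 ? I-1×I-2: pp|Pp
⇒ P over [I-1,I-2,II-1,II-2]: 3 consistent
S/I-1 ? ·: ss|Ss|SS
S/I-2 ? ·: ss|Ss|SS
S/II-1 aff I-1×I-2: Ss|SS
S/II-2 aff I-1×I-2: Ss|SS
⇒ S over [I-1,I-2,II-1,II-2]: 17 consistent

II-1 ∈ {Pp SS, Pp Ss}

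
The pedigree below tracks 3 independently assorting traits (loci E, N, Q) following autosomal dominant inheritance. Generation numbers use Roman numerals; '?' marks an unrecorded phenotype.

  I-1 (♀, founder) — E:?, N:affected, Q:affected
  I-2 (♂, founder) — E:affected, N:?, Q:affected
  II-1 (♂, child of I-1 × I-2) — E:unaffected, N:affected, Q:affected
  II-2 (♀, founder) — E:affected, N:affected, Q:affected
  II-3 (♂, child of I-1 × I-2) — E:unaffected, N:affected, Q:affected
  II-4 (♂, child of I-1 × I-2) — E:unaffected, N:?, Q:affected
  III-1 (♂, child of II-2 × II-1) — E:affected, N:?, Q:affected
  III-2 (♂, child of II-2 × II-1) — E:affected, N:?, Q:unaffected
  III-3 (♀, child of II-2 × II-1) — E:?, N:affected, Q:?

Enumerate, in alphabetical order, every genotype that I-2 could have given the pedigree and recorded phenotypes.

E/I-1 ? ·: ee|Ee
E/I-2 aff ·: Ee
E/II-1 un I-1×I-2: ee
E/II-2 aff ·: Ee|EE
E/II-3 un I-1×I-2: ee
E/II-4 un I-1×I-2: ee
E/III-1 aff II-2×II-1: Ee
E/III-2 aff II-2×II-1: Ee
E/III-3 ? II-2×II-1: ee|Ee
⇒ E over [I-1,I-2,II-1,II-2,II-3,II-4,III-1,III-2,III-3]: 6 consistent
N/I-1 aff ·: Nn|NN
N/I-2 ? ·: nn|Nn|NN
N/II-1 aff I-1×I-2: Nn|NN
N/II-2 aff ·: Nn|NN
N/II-3 aff I-1×I-2: Nn|NN
N/II-4 ? I-1×I-2: nn|Nn|NN
N/III-1 ? II-2×II-1: nn|Nn|NN
N/III-2 ? II-2×II-1: nn|Nn|NN
N/III-3 aff II-2×II-1: Nn|NN
⇒ N over [I-1,I-2,II-1,II-2,II-3,II-4,III-1,III-2,III-3]: 577 consistent
Q/I-1 aff ·: Qq|QQ
Q/I-2 aff ·: Qq|QQ
Q/II-1 aff I-1×I-2: Qq
Q/II-2 aff ·: Qq
Q/II-3 aff I-1×I-2: Qq|QQ
Q/II-4 aff I-1×I-2: Qq|QQ
Q/III-1 aff II-2×II-1: Qq|QQ
Q/III-2 un II-2×II-1: qq
Q/III-3 ? II-2×II-1: qq|Qq|QQ
⇒ Q over [I-1,I-2,II-1,II-2,II-3,II-4,III-1,III-2,III-3]: 72 consistent

I-2 ∈ {Ee NN QQ, Ee NN Qq, Ee Nn QQ, Ee Nn Qq, Ee nn QQ, Ee nn Qq}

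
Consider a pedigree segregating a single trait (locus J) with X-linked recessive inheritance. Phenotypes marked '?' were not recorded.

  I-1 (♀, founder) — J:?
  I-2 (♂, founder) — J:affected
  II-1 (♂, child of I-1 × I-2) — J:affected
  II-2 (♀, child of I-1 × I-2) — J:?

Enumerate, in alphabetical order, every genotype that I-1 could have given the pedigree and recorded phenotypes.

I-1 ∈ {X^JX^j, X^jX^j}

J/I-1 ? ·: X^JX^j|X^jX^j
J/I-2 aff ·: X^jY
J/II-1 aff I-1×I-2: X^jY
J/II-2 ? I-1×I-2: X^JX^j|X^jX^j
⇒ J over [I-1,I-2,II-1,II-2]: 3 consistent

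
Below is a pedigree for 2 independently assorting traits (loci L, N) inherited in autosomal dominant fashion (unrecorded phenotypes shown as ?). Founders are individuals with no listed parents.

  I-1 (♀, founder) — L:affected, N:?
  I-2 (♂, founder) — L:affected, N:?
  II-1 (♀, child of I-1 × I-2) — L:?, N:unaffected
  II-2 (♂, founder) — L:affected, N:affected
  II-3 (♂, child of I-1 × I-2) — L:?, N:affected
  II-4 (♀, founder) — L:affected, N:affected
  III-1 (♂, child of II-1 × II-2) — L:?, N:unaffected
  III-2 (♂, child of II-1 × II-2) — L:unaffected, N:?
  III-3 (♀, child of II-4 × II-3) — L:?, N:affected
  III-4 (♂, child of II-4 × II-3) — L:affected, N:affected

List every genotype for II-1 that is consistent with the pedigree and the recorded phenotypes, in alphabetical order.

II-1 ∈ {Ll nn, ll nn}

L/I-1 aff ·: Ll|LL
L/I-2 aff ·: Ll|LL
L/II-1 ? I-1×I-2: ll|Ll
L/II-2 aff ·: Ll
L/II-3 ? I-1×I-2: ll|Ll|LL
L/II-4 aff ·: Ll|LL
L/III-1 ? II-1×II-2: ll|Ll|LL
L/III-2 un II-1×II-2: ll
L/III-3 ? II-4×II-3: ll|Ll|LL
L/III-4 aff II-4×II-3: Ll|LL
⇒ L over [I-1,I-2,II-1,II-2,II-3,II-4,III-1,III-2,III-3,III-4]: 180 consistent
N/I-1 ? ·: nn|Nn
N/I-2 ? ·: nn|Nn
N/II-1 un I-1×I-2: nn
N/II-2 aff ·: Nn
N/II-3 aff I-1×I-2: Nn|NN
N/II-4 aff ·: Nn|NN
N/III-1 un II-1×II-2: nn
N/III-2 ? II-1×II-2: nn|Nn
N/III-3 aff II-4×II-3: Nn|NN
N/III-4 aff II-4×II-3: Nn|NN
⇒ N over [I-1,I-2,II-1,II-2,II-3,II-4,III-1,III-2,III-3,III-4]: 58 consistent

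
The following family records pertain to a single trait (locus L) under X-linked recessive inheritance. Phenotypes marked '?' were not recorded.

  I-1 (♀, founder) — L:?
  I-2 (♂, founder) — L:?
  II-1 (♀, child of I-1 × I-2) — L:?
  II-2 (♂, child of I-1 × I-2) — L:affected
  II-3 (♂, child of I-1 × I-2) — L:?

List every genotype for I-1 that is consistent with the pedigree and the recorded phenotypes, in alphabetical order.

L/I-1 ? ·: X^LX^l|X^lX^l
L/I-2 ? ·: X^LY|X^lY
L/II-1 ? I-1×I-2: X^LX^L|X^LX^l|X^lX^l
L/II-2 aff I-1×I-2: X^lY
L/II-3 ? I-1×I-2: X^LY|X^lY
⇒ L over [I-1,I-2,II-1,II-2,II-3]: 10 consistent

I-1 ∈ {X^LX^l, X^lX^l}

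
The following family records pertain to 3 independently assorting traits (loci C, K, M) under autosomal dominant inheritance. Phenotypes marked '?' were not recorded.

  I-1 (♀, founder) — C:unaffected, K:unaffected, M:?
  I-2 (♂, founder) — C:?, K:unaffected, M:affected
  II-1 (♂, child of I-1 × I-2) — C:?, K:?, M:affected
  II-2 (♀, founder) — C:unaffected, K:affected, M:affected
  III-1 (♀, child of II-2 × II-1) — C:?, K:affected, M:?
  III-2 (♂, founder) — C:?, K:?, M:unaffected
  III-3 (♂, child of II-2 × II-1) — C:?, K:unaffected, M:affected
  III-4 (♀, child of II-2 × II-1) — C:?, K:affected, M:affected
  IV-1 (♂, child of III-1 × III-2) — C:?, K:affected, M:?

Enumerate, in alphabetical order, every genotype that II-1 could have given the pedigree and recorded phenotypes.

C/I-1 un ·: cc
C/I-2 ? ·: cc|Cc|CC
C/II-1 ? I-1×I-2: cc|Cc
C/II-2 un ·: cc
C/III-1 ? II-2×II-1: cc|Cc
C/III-2 ? ·: cc|Cc|CC
C/III-3 ? II-2×II-1: cc|Cc
C/III-4 ? II-2×II-1: cc|Cc
C/IV-1 ? III-1×III-2: cc|Cc|CC
⇒ C over [I-1,I-2,II-1,II-2,III-1,III-2,III-3,III-4,IV-1]: 96 consistent
K/I-1 un ·: kk
K/I-2 un ·: kk
K/II-1 ? I-1×I-2: kk
K/II-2 aff ·: Kk
K/III-1 aff II-2×II-1: Kk
K/III-2 ? ·: kk|Kk|KK
K/III-3 un II-2×II-1: kk
K/III-4 aff II-2×II-1: Kk
K/IV-1 aff III-1×III-2: Kk|KK
⇒ K over [I-1,I-2,II-1,II-2,III-1,III-2,III-3,III-4,IV-1]: 5 consistent
M/I-1 ? ·: mm|Mm|MM
M/I-2 aff ·: Mm|MM
M/II-1 aff I-1×I-2: Mm|MM
M/II-2 aff ·: Mm|MM
M/III-1 ? II-2×II-1: mm|Mm|MM
M/III-2 un ·: mm
M/III-3 aff II-2×II-1: Mm|MM
M/III-4 aff II-2×II-1: Mm|MM
M/IV-1 ? III-1×III-2: mm|Mm
⇒ M over [I-1,I-2,II-1,II-2,III-1,III-2,III-3,III-4,IV-1]: 192 consistent

II-1 ∈ {Cc kk MM, Cc kk Mm, cc kk MM, cc kk Mm}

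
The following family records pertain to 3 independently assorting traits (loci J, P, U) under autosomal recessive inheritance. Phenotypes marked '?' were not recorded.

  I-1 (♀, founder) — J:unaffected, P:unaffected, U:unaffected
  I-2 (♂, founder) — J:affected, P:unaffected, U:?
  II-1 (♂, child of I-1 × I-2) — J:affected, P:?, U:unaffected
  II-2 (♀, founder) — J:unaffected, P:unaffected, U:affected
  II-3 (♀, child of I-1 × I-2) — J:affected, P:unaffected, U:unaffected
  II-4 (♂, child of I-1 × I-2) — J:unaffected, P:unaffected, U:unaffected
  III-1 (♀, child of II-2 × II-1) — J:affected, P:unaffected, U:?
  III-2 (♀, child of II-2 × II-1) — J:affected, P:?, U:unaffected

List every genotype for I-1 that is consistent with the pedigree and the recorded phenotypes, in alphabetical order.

J/I-1 un ·: Jj
J/I-2 aff ·: jj
J/II-1 aff I-1×I-2: jj
J/II-2 un ·: Jj
J/II-3 aff I-1×I-2: jj
J/II-4 un I-1×I-2: Jj
J/III-1 aff II-2×II-1: jj
J/III-2 aff II-2×II-1: jj
⇒ J over [I-1,I-2,II-1,II-2,II-3,II-4,III-1,III-2]: 1 consistent
P/I-1 un ·: PP|Pp
P/I-2 un ·: PP|Pp
P/II-1 ? I-1×I-2: PP|Pp|pp
P/II-2 un ·: PP|Pp
P/II-3 un I-1×I-2: PP|Pp
P/II-4 un I-1×I-2: PP|Pp
P/III-1 un II-2×II-1: PP|Pp
P/III-2 ? II-2×II-1: PP|Pp|pp
⇒ P over [I-1,I-2,II-1,II-2,II-3,II-4,III-1,III-2]: 197 consistent
U/I-1 un ·: UU|Uu
U/I-2 ? ·: UU|Uu|uu
U/II-1 un I-1×I-2: UU|Uu
U/II-2 aff ·: uu
U/II-3 un I-1×I-2: UU|Uu
U/II-4 un I-1×I-2: UU|Uu
U/III-1 ? II-2×II-1: Uu|uu
U/III-2 un II-2×II-1: Uu
⇒ U over [I-1,I-2,II-1,II-2,II-3,II-4,III-1,III-2]: 41 consistent

I-1 ∈ {Jj PP UU, Jj PP Uu, Jj Pp UU, Jj Pp Uu}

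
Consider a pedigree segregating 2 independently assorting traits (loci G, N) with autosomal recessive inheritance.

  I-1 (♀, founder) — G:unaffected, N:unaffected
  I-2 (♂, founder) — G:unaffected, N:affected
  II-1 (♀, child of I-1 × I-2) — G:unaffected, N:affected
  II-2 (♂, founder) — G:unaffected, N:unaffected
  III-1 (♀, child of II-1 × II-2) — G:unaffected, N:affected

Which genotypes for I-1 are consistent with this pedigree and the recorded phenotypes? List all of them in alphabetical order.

I-1 ∈ {GG Nn, Gg Nn}

G/I-1 un ·: GG|Gg
G/I-2 un ·: GG|Gg
G/II-1 un I-1×I-2: GG|Gg
G/II-2 un ·: GG|Gg
G/III-1 un II-1×II-2: GG|Gg
⇒ G over [I-1,I-2,II-1,II-2,III-1]: 24 consistent
N/I-1 un ·: Nn
N/I-2 aff ·: nn
N/II-1 aff I-1×I-2: nn
N/II-2 un ·: Nn
N/III-1 aff II-1×II-2: nn
⇒ N over [I-1,I-2,II-1,II-2,III-1]: 1 consistent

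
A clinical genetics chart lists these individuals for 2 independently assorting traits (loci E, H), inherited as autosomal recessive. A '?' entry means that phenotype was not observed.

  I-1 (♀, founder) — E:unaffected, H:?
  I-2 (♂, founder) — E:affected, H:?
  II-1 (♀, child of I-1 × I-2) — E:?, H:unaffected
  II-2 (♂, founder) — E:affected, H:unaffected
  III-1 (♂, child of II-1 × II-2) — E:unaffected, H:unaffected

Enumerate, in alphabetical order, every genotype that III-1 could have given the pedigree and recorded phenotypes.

E/I-1 un ·: EE|Ee
E/I-2 aff ·: ee
E/II-1 ? I-1×I-2: Ee
E/II-2 aff ·: ee
E/III-1 un II-1×II-2: Ee
⇒ E over [I-1,I-2,II-1,II-2,III-1]: 2 consistent
H/I-1 ? ·: HH|Hh|hh
H/I-2 ? ·: HH|Hh|hh
H/II-1 un I-1×I-2: HH|Hh
H/II-2 un ·: HH|Hh
H/III-1 un II-1×II-2: HH|Hh
⇒ H over [I-1,I-2,II-1,II-2,III-1]: 40 consistent

III-1 ∈ {Ee HH, Ee Hh}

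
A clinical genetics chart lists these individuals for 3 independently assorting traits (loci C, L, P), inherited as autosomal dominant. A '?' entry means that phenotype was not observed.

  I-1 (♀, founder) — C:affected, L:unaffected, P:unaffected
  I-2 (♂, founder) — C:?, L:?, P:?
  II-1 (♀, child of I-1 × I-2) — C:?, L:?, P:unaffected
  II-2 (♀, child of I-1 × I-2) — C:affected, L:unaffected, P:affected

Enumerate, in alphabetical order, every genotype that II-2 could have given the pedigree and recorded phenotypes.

C/I-1 aff ·: Cc|CC
C/I-2 ? ·: cc|Cc|CC
C/II-1 ? I-1×I-2: cc|Cc|CC
C/II-2 aff I-1×I-2: Cc|CC
⇒ C over [I-1,I-2,II-1,II-2]: 18 consistent
L/I-1 un ·: ll
L/I-2 ? ·: ll|Ll
L/II-1 ? I-1×I-2: ll|Ll
L/II-2 un I-1×I-2: ll
⇒ L over [I-1,I-2,II-1,II-2]: 3 consistent
P/I-1 un ·: pp
P/I-2 ? ·: Pp
P/II-1 un I-1×I-2: pp
P/II-2 aff I-1×I-2: Pp
⇒ P over [I-1,I-2,II-1,II-2]: 1 consistent

II-2 ∈ {CC ll Pp, Cc ll Pp}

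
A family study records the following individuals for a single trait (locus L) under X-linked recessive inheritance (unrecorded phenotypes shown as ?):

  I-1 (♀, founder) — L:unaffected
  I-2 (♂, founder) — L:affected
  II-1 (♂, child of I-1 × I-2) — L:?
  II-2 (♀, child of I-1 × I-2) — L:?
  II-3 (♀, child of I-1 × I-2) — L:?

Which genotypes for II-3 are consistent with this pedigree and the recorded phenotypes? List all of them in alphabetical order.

II-3 ∈ {X^LX^l, X^lX^l}

L/I-1 un ·: X^LX^L|X^LX^l
L/I-2 aff ·: X^lY
L/II-1 ? I-1×I-2: X^LY|X^lY
L/II-2 ? I-1×I-2: X^LX^l|X^lX^l
L/II-3 ? I-1×I-2: X^LX^l|X^lX^l
⇒ L over [I-1,I-2,II-1,II-2,II-3]: 9 consistent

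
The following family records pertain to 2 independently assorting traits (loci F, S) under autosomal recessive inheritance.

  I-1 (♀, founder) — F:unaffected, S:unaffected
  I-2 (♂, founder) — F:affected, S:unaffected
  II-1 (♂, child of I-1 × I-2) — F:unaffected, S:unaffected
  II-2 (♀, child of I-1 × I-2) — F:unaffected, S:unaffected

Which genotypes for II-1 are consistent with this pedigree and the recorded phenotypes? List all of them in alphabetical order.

F/I-1 un ·: FF|Ff
F/I-2 aff ·: ff
F/II-1 un I-1×I-2: Ff
F/II-2 un I-1×I-2: Ff
⇒ F over [I-1,I-2,II-1,II-2]: 2 consistent
S/I-1 un ·: SS|Ss
S/I-2 un ·: SS|Ss
S/II-1 un I-1×I-2: SS|Ss
S/II-2 un I-1×I-2: SS|Ss
⇒ S over [I-1,I-2,II-1,II-2]: 13 consistent

II-1 ∈ {Ff SS, Ff Ss}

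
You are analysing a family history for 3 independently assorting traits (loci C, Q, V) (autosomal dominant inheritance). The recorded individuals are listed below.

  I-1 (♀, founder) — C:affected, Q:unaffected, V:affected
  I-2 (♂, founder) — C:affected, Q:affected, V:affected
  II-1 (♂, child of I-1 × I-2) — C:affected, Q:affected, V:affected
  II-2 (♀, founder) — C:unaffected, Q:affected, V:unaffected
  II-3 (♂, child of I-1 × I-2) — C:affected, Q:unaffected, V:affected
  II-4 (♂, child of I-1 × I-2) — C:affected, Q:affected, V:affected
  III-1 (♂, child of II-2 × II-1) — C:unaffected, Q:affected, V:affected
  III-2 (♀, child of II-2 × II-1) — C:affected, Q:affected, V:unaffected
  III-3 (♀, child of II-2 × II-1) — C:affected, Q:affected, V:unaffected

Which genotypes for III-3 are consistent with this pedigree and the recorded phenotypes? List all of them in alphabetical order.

C/I-1 aff ·: Cc|CC
C/I-2 aff ·: Cc|CC
C/II-1 aff I-1×I-2: Cc
C/II-2 un ·: cc
C/II-3 aff I-1×I-2: Cc|CC
C/II-4 aff I-1×I-2: Cc|CC
C/III-1 un II-2×II-1: cc
C/III-2 aff II-2×II-1: Cc
C/III-3 aff II-2×II-1: Cc
⇒ C over [I-1,I-2,II-1,II-2,II-3,II-4,III-1,III-2,III-3]: 12 consistent
Q/I-1 un ·: qq
Q/I-2 aff ·: Qq
Q/II-1 aff I-1×I-2: Qq
Q/II-2 aff ·: Qq|QQ
Q/II-3 un I-1×I-2: qq
Q/II-4 aff I-1×I-2: Qq
Q/III-1 aff II-2×II-1: Qq|QQ
Q/III-2 aff II-2×II-1: Qq|QQ
Q/III-3 aff II-2×II-1: Qq|QQ
⇒ Q over [I-1,I-2,II-1,II-2,II-3,II-4,III-1,III-2,III-3]: 16 consistent
V/I-1 aff ·: Vv|VV
V/I-2 aff ·: Vv|VV
V/II-1 aff I-1×I-2: Vv
V/II-2 un ·: vv
V/II-3 aff I-1×I-2: Vv|VV
V/II-4 aff I-1×I-2: Vv|VV
V/III-1 aff II-2×II-1: Vv
V/III-2 un II-2×II-1: vv
V/III-3 un II-2×II-1: vv
⇒ V over [I-1,I-2,II-1,II-2,II-3,II-4,III-1,III-2,III-3]: 12 consistent

III-3 ∈ {Cc QQ vv, Cc Qq vv}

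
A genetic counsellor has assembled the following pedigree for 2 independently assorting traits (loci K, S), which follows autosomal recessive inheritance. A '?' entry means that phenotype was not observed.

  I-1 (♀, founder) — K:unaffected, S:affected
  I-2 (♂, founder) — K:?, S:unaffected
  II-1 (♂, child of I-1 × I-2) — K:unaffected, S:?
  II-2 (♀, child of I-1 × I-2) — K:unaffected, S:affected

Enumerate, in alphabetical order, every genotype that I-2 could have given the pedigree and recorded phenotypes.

I-2 ∈ {KK Ss, Kk Ss, kk Ss}

K/I-1 un ·: KK|Kk
K/I-2 ? ·: KK|Kk|kk
K/II-1 un I-1×I-2: KK|Kk
K/II-2 un I-1×I-2: KK|Kk
⇒ K over [I-1,I-2,II-1,II-2]: 15 consistent
S/I-1 aff ·: ss
S/I-2 un ·: Ss
S/II-1 ? I-1×I-2: Ss|ss
S/II-2 aff I-1×I-2: ss
⇒ S over [I-1,I-2,II-1,II-2]: 2 consistent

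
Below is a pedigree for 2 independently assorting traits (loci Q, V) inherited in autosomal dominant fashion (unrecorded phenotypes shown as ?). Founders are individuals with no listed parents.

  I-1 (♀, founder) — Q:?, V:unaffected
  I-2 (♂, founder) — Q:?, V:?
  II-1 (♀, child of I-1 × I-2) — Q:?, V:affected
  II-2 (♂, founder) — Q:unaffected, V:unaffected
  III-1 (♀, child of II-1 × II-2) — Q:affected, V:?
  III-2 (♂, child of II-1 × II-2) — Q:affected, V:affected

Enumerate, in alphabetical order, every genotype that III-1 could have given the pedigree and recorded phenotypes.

Q/I-1 ? ·: qq|Qq|QQ
Q/I-2 ? ·: qq|Qq|QQ
Q/II-1 ? I-1×I-2: Qq|QQ
Q/II-2 un ·: qq
Q/III-1 aff II-1×II-2: Qq
Q/III-2 aff II-1×II-2: Qq
⇒ Q over [I-1,I-2,II-1,II-2,III-1,III-2]: 11 consistent
V/I-1 un ·: vv
V/I-2 ? ·: Vv|VV
V/II-1 aff I-1×I-2: Vv
V/II-2 un ·: vv
V/III-1 ? II-1×II-2: vv|Vv
V/III-2 aff II-1×II-2: Vv
⇒ V over [I-1,I-2,II-1,II-2,III-1,III-2]: 4 consistent

III-1 ∈ {Qq Vv, Qq vv}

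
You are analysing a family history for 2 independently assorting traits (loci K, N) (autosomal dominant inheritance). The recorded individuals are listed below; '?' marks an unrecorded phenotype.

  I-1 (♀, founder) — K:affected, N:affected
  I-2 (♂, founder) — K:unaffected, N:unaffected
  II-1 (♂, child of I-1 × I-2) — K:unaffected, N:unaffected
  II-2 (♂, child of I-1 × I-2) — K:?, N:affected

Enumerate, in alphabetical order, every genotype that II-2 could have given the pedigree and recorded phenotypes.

K/I-1 aff ·: Kk
K/I-2 un ·: kk
K/II-1 un I-1×I-2: kk
K/II-2 ? I-1×I-2: kk|Kk
⇒ K over [I-1,I-2,II-1,II-2]: 2 consistent
N/I-1 aff ·: Nn
N/I-2 un ·: nn
N/II-1 un I-1×I-2: nn
N/II-2 aff I-1×I-2: Nn
⇒ N over [I-1,I-2,II-1,II-2]: 1 consistent

II-2 ∈ {Kk Nn, kk Nn}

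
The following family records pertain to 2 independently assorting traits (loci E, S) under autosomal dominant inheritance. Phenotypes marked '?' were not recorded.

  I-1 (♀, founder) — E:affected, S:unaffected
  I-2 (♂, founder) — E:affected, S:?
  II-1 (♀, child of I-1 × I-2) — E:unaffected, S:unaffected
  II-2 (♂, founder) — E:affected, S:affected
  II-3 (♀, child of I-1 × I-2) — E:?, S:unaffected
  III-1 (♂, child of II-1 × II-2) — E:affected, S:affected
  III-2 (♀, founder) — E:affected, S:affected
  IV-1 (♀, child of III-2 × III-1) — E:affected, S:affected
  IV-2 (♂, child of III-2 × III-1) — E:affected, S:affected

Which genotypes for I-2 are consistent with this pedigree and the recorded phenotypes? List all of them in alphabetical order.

I-2 ∈ {Ee Ss, Ee ss}

E/I-1 aff ·: Ee
E/I-2 aff ·: Ee
E/II-1 un I-1×I-2: ee
E/II-2 aff ·: Ee|EE
E/II-3 ? I-1×I-2: ee|Ee|EE
E/III-1 aff II-1×II-2: Ee
E/III-2 aff ·: Ee|EE
E/IV-1 aff III-2×III-1: Ee|EE
E/IV-2 aff III-2×III-1: Ee|EE
⇒ E over [I-1,I-2,II-1,II-2,II-3,III-1,III-2,IV-1,IV-2]: 48 consistent
S/I-1 un ·: ss
S/I-2 ? ·: ss|Ss
S/II-1 un I-1×I-2: ss
S/II-2 aff ·: Ss|SS
S/II-3 un I-1×I-2: ss
S/III-1 aff II-1×II-2: Ss
S/III-2 aff ·: Ss|SS
S/IV-1 aff III-2×III-1: Ss|SS
S/IV-2 aff III-2×III-1: Ss|SS
⇒ S over [I-1,I-2,II-1,II-2,II-3,III-1,III-2,IV-1,IV-2]: 32 consistent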